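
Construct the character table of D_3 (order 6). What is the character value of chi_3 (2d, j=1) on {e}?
Conjugacy classes: {e} of size 1, {r^1, r^2} of size 2, {s, sr, ..., sr^2} of size 3.
Character table:
  irrep \ class              {e} (size 1)  {r^1, r^2} (size 2)  {s, sr, ..., sr^2} (size 3)
  chi_1 (triv)               1             1                    1                          
  chi_2 (sign: r->1, s->-1)  1             1                    -1                         
  chi_3 (2d, j=1)            2             -1                   0                          

Spot check: chi_3 (2d, j=1) on {e} = 2.

Justification: D_3 has order 2*3 = 6 with 3 conjugacy classes, hence 3 irreducibles. Sum of squared dims 1 + 1 + 4 = 6 = |G|. Linear characters come from the abelianisation; the 2-dimensional irreps have character r^k -> 2*cos(2*pi*j*k/3), reflections -> 0.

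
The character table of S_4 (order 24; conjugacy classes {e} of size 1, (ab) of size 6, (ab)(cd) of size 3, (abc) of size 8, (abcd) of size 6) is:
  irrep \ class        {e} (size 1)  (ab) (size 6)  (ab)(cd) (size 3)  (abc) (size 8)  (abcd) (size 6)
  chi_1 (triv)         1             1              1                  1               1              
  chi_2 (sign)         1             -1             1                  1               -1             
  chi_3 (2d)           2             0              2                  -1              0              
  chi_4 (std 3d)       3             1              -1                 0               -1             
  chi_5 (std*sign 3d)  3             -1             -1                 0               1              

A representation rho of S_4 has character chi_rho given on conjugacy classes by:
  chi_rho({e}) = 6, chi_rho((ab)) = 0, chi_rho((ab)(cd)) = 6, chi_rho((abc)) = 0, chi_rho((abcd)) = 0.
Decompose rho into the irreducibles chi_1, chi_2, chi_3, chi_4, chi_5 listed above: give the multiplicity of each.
Multiplicities: chi_1: 1, chi_2: 1, chi_3: 2, chi_4: 0, chi_5: 0.

Details: Use <chi_rho, chi> = (1/|G|) sum_C |C| * chi_rho(C) * conj(chi(C)) with |G| = 24 for each irreducible chi in the table:
  <chi_rho, chi_1> = (1/24)[1*(6)*conj(1) + 6*(0)*conj(1) + 3*(6)*conj(1) + 8*(0)*conj(1) + 6*(0)*conj(1)]
      = (1/24)[(6) + (0) + (18) + (0) + (0)] = 24/24 = 1
  <chi_rho, chi_2> = (1/24)[1*(6)*conj(1) + 6*(0)*conj(-1) + 3*(6)*conj(1) + 8*(0)*conj(1) + 6*(0)*conj(-1)]
      = (1/24)[(6) + (0) + (18) + (0) + (0)] = 24/24 = 1
  <chi_rho, chi_3> = (1/24)[1*(6)*conj(2) + 6*(0)*conj(0) + 3*(6)*conj(2) + 8*(0)*conj(-1) + 6*(0)*conj(0)]
      = (1/24)[(12) + (0) + (36) + (0) + (0)] = 48/24 = 2
  <chi_rho, chi_4> = (1/24)[1*(6)*conj(3) + 6*(0)*conj(1) + 3*(6)*conj(-1) + 8*(0)*conj(0) + 6*(0)*conj(-1)]
      = (1/24)[(18) + (0) + (-18) + (0) + (0)] = 0/24 = 0
  <chi_rho, chi_5> = (1/24)[1*(6)*conj(3) + 6*(0)*conj(-1) + 3*(6)*conj(-1) + 8*(0)*conj(0) + 6*(0)*conj(1)]
      = (1/24)[(18) + (0) + (-18) + (0) + (0)] = 0/24 = 0
Dimension check: dim(rho) = sum (mult * dim) = 1*1 + 1*1 + 2*2 + 0*3 + 0*3 = 6 = chi_rho(e) = 6.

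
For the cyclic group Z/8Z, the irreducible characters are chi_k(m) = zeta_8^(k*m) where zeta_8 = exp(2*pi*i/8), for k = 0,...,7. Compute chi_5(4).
chi_5(4) = zeta_8^20 = -1

chi_5(4) = zeta_8^(5*4) = zeta_8^20. Since zeta_8^8 = 1, this equals zeta_8^4 = exp(2*pi*i*4/8) = -1.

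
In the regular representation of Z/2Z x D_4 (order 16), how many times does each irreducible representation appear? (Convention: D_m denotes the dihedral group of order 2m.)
Each irreducible V_i of dimension d_i appears with multiplicity d_i, i.e. rho_reg = (direct sum over all irreducibles V_i) d_i V_i. The irreducible dimensions for Z/2Z x D_4 are 1, 1, 1, 1, 1, 1, 1, 1, 2, 2: 8 irreducibles of dimension 1, each with multiplicity 1; 2 irreducibles of dimension 2, each with multiplicity 2. Total dimension 8*1*1 + 2*2*2 = 16 = |G|.

Why: General theorem: in the regular representation of a finite group G, each irreducible appears with multiplicity equal to its dimension. Check: dim(rho_reg) = sum d_i^2 = 1 + 1 + 1 + 1 + 1 + 1 + 1 + 1 + 4 + 4 = 16 = |G|.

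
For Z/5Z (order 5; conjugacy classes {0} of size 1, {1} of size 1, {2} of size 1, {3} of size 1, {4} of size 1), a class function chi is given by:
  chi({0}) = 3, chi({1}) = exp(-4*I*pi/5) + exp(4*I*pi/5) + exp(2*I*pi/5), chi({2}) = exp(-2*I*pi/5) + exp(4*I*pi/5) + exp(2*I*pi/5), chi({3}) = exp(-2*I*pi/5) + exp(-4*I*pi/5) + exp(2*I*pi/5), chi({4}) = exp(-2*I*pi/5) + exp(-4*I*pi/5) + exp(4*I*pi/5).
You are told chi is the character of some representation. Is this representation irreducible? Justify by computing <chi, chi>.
Not irreducible (reducible): <chi, chi> = 3 > 1.

Argument: <chi, chi> = (1/|G|) sum_C |C| * |chi(C)|^2 = (1/5)[1*|3|^2 + 1*|exp(-4*I*pi/5) + exp(4*I*pi/5) + exp(2*I*pi/5)|^2 + 1*|exp(-2*I*pi/5) + exp(4*I*pi/5) + exp(2*I*pi/5)|^2 + 1*|exp(-2*I*pi/5) + exp(-4*I*pi/5) + exp(2*I*pi/5)|^2 + 1*|exp(-2*I*pi/5) + exp(-4*I*pi/5) + exp(4*I*pi/5)|^2]
  = (1/5)[(9) + (3 + 2*exp(-2*I*pi/5) + exp(-4*I*pi/5) + exp(4*I*pi/5) + 2*exp(2*I*pi/5)) + (3 + 2*exp(-4*I*pi/5) + exp(-2*I*pi/5) + exp(2*I*pi/5) + 2*exp(4*I*pi/5)) + (3 + 2*exp(-4*I*pi/5) + exp(-2*I*pi/5) + exp(2*I*pi/5) + 2*exp(4*I*pi/5)) + (3 + 2*exp(-2*I*pi/5) + exp(-4*I*pi/5) + exp(4*I*pi/5) + 2*exp(2*I*pi/5))] = 15/5 = 3.
(Exp terms are combined using exp(i*s)*conj(exp(i*t)) = exp(i*(s-t)), and sums of them are collapsed using the identity that for every m > 1 the m distinct m-th roots of unity sum to 0, e.g. 1 + exp(2*I*pi/3) + exp(-2*I*pi/3) = 0.)
A character is irreducible iff <chi, chi> = 1, so this representation is reducible.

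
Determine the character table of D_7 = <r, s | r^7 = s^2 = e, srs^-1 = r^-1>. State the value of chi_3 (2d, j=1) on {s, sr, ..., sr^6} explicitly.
Conjugacy classes: {e} of size 1, {r^1, r^6} of size 2, {r^2, r^5} of size 2, {r^3, r^4} of size 2, {s, sr, ..., sr^6} of size 7.
Character table:
  irrep \ class              {e} (size 1)  {r^1, r^6} (size 2)  {r^2, r^5} (size 2)  {r^3, r^4} (size 2)  {s, sr, ..., sr^6} (size 7)
  chi_1 (triv)               1             1                    1                    1                    1                          
  chi_2 (sign: r->1, s->-1)  1             1                    1                    1                    -1                         
  chi_3 (2d, j=1)            2             2*cos(2*pi/7)        -2*cos(3*pi/7)       -2*cos(pi/7)         0                          
  chi_4 (2d, j=2)            2             -2*cos(3*pi/7)       -2*cos(pi/7)         2*cos(2*pi/7)        0                          
  chi_5 (2d, j=3)            2             -2*cos(pi/7)         2*cos(2*pi/7)        -2*cos(3*pi/7)       0                          

Spot check: chi_3 (2d, j=1) on {s, sr, ..., sr^6} = 0.

Derivation: D_7 has order 2*7 = 14 with 5 conjugacy classes, hence 5 irreducibles. Sum of squared dims 1 + 1 + 4 + 4 + 4 = 14 = |G|. Linear characters come from the abelianisation; the 2-dimensional irreps have character r^k -> 2*cos(2*pi*j*k/7), reflections -> 0.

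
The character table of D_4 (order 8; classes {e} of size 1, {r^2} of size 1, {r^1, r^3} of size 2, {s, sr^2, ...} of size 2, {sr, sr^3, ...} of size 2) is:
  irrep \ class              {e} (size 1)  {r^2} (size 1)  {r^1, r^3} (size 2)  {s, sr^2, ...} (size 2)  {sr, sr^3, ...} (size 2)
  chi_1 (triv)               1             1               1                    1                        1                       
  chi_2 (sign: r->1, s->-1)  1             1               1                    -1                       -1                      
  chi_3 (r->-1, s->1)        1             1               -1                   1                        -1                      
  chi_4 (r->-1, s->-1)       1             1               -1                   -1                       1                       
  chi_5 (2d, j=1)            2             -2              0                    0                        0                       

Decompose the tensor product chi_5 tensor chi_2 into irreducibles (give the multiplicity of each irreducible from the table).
chi_5 tensor chi_2 = chi_5 (all other irreducibles have multiplicity 0).

Solution. The character of a tensor product is the pointwise product (chi_5 * chi_2)(C) = chi_5(C) * chi_2(C):
  {e}: (2)*(1), {r^2}: (-2)*(1), {r^1, r^3}: (0)*(1), {s, sr^2, ...}: (0)*(-1), {sr, sr^3, ...}: (0)*(-1)
so (chi_5 * chi_2) takes values
  {e} -> 2, {r^2} -> -2, {r^1, r^3} -> 0, {s, sr^2, ...} -> 0, {sr, sr^3, ...} -> 0.
Now take the inner product of this character with each irreducible chi from the table, <chi_5*chi_2, chi> = (1/8) sum_C |C| (chi_5*chi_2)(C) conj(chi(C)):
  <chi_5*chi_2, chi_1> = (1/8)[1*(2)*conj(1) + 1*(-2)*conj(1) + 2*(0)*conj(1) + 2*(0)*conj(1) + 2*(0)*conj(1)]
      = (1/8)[(2) + (-2) + (0) + (0) + (0)] = 0/8 = 0
  <chi_5*chi_2, chi_2> = (1/8)[1*(2)*conj(1) + 1*(-2)*conj(1) + 2*(0)*conj(1) + 2*(0)*conj(-1) + 2*(0)*conj(-1)]
      = (1/8)[(2) + (-2) + (0) + (0) + (0)] = 0/8 = 0
  <chi_5*chi_2, chi_3> = (1/8)[1*(2)*conj(1) + 1*(-2)*conj(1) + 2*(0)*conj(-1) + 2*(0)*conj(1) + 2*(0)*conj(-1)]
      = (1/8)[(2) + (-2) + (0) + (0) + (0)] = 0/8 = 0
  <chi_5*chi_2, chi_4> = (1/8)[1*(2)*conj(1) + 1*(-2)*conj(1) + 2*(0)*conj(-1) + 2*(0)*conj(-1) + 2*(0)*conj(1)]
      = (1/8)[(2) + (-2) + (0) + (0) + (0)] = 0/8 = 0
  <chi_5*chi_2, chi_5> = (1/8)[1*(2)*conj(2) + 1*(-2)*conj(-2) + 2*(0)*conj(0) + 2*(0)*conj(0) + 2*(0)*conj(0)]
      = (1/8)[(4) + (4) + (0) + (0) + (0)] = 8/8 = 1
Hence the multiplicities are chi_5: 1. Dimension check: dim(chi_5)*dim(chi_2) = 2*1 = 2 and sum (mult * dim) = 1*2 = 2.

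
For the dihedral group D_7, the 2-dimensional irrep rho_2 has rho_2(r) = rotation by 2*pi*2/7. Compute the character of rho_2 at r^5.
chi_{rho_2}(r^5) = 2*cos(2*pi*2*5/7) = -2*cos(pi/7)

Explanation: rho_2(r^5) is rotation by angle 2*pi*2*5/7, whose trace is 2*cos(2*pi*2*5/7) = -2*cos(pi/7).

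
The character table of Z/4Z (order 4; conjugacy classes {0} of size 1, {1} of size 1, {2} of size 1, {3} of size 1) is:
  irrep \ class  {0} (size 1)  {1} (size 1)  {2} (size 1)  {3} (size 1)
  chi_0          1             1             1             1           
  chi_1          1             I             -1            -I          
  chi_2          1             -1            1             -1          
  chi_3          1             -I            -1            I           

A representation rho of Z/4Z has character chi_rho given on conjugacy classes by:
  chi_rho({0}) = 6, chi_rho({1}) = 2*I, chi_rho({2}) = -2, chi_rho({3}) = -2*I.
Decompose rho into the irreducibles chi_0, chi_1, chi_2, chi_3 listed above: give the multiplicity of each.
Multiplicities: chi_0: 1, chi_1: 3, chi_2: 1, chi_3: 1.

Reasoning: Use <chi_rho, chi> = (1/|G|) sum_C |C| * chi_rho(C) * conj(chi(C)) with |G| = 4 for each irreducible chi in the table:
  <chi_rho, chi_0> = (1/4)[1*(6)*conj(1) + 1*(2*I)*conj(1) + 1*(-2)*conj(1) + 1*(-2*I)*conj(1)]
      = (1/4)[(6) + (2*I) + (-2) + (-2*I)] = 4/4 = 1
  <chi_rho, chi_1> = (1/4)[1*(6)*conj(1) + 1*(2*I)*conj(I) + 1*(-2)*conj(-1) + 1*(-2*I)*conj(-I)]
      = (1/4)[(6) + (2) + (2) + (2)] = 12/4 = 3
  <chi_rho, chi_2> = (1/4)[1*(6)*conj(1) + 1*(2*I)*conj(-1) + 1*(-2)*conj(1) + 1*(-2*I)*conj(-1)]
      = (1/4)[(6) + (-2*I) + (-2) + (2*I)] = 4/4 = 1
  <chi_rho, chi_3> = (1/4)[1*(6)*conj(1) + 1*(2*I)*conj(-I) + 1*(-2)*conj(-1) + 1*(-2*I)*conj(I)]
      = (1/4)[(6) + (-2) + (2) + (-2)] = 4/4 = 1
(Exp terms are combined using exp(i*s)*conj(exp(i*t)) = exp(i*(s-t)), and sums of them are collapsed using the identity that for every m > 1 the m distinct m-th roots of unity sum to 0, e.g. 1 + exp(2*I*pi/3) + exp(-2*I*pi/3) = 0.)
Dimension check: dim(rho) = sum (mult * dim) = 1*1 + 3*1 + 1*1 + 1*1 = 6 = chi_rho(e) = 6.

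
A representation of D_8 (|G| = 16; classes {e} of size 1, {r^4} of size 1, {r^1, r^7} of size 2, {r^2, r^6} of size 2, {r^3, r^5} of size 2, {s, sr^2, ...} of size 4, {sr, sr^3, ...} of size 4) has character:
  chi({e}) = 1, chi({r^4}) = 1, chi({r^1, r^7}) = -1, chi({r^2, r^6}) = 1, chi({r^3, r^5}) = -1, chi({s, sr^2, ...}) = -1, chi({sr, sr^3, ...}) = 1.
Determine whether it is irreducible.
Irreducible: <chi, chi> = 1.

<chi, chi> = (1/|G|) sum_C |C| * |chi(C)|^2 = (1/16)[1*|1|^2 + 1*|1|^2 + 2*|-1|^2 + 2*|1|^2 + 2*|-1|^2 + 4*|-1|^2 + 4*|1|^2]
  = (1/16)[(1) + (1) + (2) + (2) + (2) + (4) + (4)] = 16/16 = 1.
A character is irreducible iff <chi, chi> = 1, so this representation is irreducible.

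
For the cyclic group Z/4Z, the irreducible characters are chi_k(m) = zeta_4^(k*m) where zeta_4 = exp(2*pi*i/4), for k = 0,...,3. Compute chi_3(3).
chi_3(3) = zeta_4^9 = I

Solution. chi_3(3) = zeta_4^(3*3) = zeta_4^9. Since zeta_4^4 = 1, this equals zeta_4^1 = exp(2*pi*i*1/4) = I.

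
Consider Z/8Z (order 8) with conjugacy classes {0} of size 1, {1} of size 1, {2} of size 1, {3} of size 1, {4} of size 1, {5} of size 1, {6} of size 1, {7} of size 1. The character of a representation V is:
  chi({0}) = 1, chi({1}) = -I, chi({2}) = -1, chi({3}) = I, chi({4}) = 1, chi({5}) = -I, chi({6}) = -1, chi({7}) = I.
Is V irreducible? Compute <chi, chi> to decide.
Irreducible: <chi, chi> = 1.

Why: <chi, chi> = (1/|G|) sum_C |C| * |chi(C)|^2 = (1/8)[1*|1|^2 + 1*|-I|^2 + 1*|-1|^2 + 1*|I|^2 + 1*|1|^2 + 1*|-I|^2 + 1*|-1|^2 + 1*|I|^2]
  = (1/8)[(1) + (1) + (1) + (1) + (1) + (1) + (1) + (1)] = 8/8 = 1.
(Exp terms are combined using exp(i*s)*conj(exp(i*t)) = exp(i*(s-t)), and sums of them are collapsed using the identity that for every m > 1 the m distinct m-th roots of unity sum to 0, e.g. 1 + exp(2*I*pi/3) + exp(-2*I*pi/3) = 0.)
A character is irreducible iff <chi, chi> = 1, so this representation is irreducible.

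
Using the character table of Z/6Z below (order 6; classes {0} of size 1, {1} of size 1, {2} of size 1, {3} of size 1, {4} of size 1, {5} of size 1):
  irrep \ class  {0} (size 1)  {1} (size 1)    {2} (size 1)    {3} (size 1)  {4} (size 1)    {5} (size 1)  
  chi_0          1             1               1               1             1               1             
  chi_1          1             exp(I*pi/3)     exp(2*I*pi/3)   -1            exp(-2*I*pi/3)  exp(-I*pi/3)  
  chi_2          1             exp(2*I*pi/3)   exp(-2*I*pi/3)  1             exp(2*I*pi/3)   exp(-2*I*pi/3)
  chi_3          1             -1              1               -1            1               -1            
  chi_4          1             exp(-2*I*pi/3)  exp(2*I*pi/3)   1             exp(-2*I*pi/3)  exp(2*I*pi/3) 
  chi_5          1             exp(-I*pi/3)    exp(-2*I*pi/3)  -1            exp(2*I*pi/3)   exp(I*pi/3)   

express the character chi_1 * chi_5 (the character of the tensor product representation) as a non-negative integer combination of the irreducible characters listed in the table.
chi_1 tensor chi_5 = chi_0 (all other irreducibles have multiplicity 0).

Explanation: The character of a tensor product is the pointwise product (chi_1 * chi_5)(C) = chi_1(C) * chi_5(C):
  {0}: (1)*(1), {1}: (exp(I*pi/3))*(exp(-I*pi/3)), {2}: (exp(2*I*pi/3))*(exp(-2*I*pi/3)), {3}: (-1)*(-1), {4}: (exp(-2*I*pi/3))*(exp(2*I*pi/3)), {5}: (exp(-I*pi/3))*(exp(I*pi/3))
so (chi_1 * chi_5) takes values
  {0} -> 1, {1} -> 1, {2} -> 1, {3} -> 1, {4} -> 1, {5} -> 1.
Now take the inner product of this character with each irreducible chi from the table, <chi_1*chi_5, chi> = (1/6) sum_C |C| (chi_1*chi_5)(C) conj(chi(C)):
  <chi_1*chi_5, chi_0> = (1/6)[1*(1)*conj(1) + 1*(1)*conj(1) + 1*(1)*conj(1) + 1*(1)*conj(1) + 1*(1)*conj(1) + 1*(1)*conj(1)]
      = (1/6)[(1) + (1) + (1) + (1) + (1) + (1)] = 6/6 = 1
  <chi_1*chi_5, chi_1> = (1/6)[1*(1)*conj(1) + 1*(1)*conj(exp(I*pi/3)) + 1*(1)*conj(exp(2*I*pi/3)) + 1*(1)*conj(-1) + 1*(1)*conj(exp(-2*I*pi/3)) + 1*(1)*conj(exp(-I*pi/3))]
      = (1/6)[(1) + (exp(-I*pi/3)) + (exp(-2*I*pi/3)) + (-1) + (exp(2*I*pi/3)) + (exp(I*pi/3))] = 0/6 = 0
  <chi_1*chi_5, chi_2> = (1/6)[1*(1)*conj(1) + 1*(1)*conj(exp(2*I*pi/3)) + 1*(1)*conj(exp(-2*I*pi/3)) + 1*(1)*conj(1) + 1*(1)*conj(exp(2*I*pi/3)) + 1*(1)*conj(exp(-2*I*pi/3))]
      = (1/6)[(1) + (exp(-2*I*pi/3)) + (exp(2*I*pi/3)) + (1) + (exp(-2*I*pi/3)) + (exp(2*I*pi/3))] = 0/6 = 0
  <chi_1*chi_5, chi_3> = (1/6)[1*(1)*conj(1) + 1*(1)*conj(-1) + 1*(1)*conj(1) + 1*(1)*conj(-1) + 1*(1)*conj(1) + 1*(1)*conj(-1)]
      = (1/6)[(1) + (-1) + (1) + (-1) + (1) + (-1)] = 0/6 = 0
  <chi_1*chi_5, chi_4> = (1/6)[1*(1)*conj(1) + 1*(1)*conj(exp(-2*I*pi/3)) + 1*(1)*conj(exp(2*I*pi/3)) + 1*(1)*conj(1) + 1*(1)*conj(exp(-2*I*pi/3)) + 1*(1)*conj(exp(2*I*pi/3))]
      = (1/6)[(1) + (exp(2*I*pi/3)) + (exp(-2*I*pi/3)) + (1) + (exp(2*I*pi/3)) + (exp(-2*I*pi/3))] = 0/6 = 0
  <chi_1*chi_5, chi_5> = (1/6)[1*(1)*conj(1) + 1*(1)*conj(exp(-I*pi/3)) + 1*(1)*conj(exp(-2*I*pi/3)) + 1*(1)*conj(-1) + 1*(1)*conj(exp(2*I*pi/3)) + 1*(1)*conj(exp(I*pi/3))]
      = (1/6)[(1) + (exp(I*pi/3)) + (exp(2*I*pi/3)) + (-1) + (exp(-2*I*pi/3)) + (exp(-I*pi/3))] = 0/6 = 0
(Exp terms are combined using exp(i*s)*conj(exp(i*t)) = exp(i*(s-t)), and sums of them are collapsed using the identity that for every m > 1 the m distinct m-th roots of unity sum to 0, e.g. 1 + exp(2*I*pi/3) + exp(-2*I*pi/3) = 0.)
Hence the multiplicities are chi_0: 1. Dimension check: dim(chi_1)*dim(chi_5) = 1*1 = 1 and sum (mult * dim) = 1*1 = 1.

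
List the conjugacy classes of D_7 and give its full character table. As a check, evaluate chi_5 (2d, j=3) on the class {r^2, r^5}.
Conjugacy classes: {e} of size 1, {r^1, r^6} of size 2, {r^2, r^5} of size 2, {r^3, r^4} of size 2, {s, sr, ..., sr^6} of size 7.
Character table:
  irrep \ class              {e} (size 1)  {r^1, r^6} (size 2)  {r^2, r^5} (size 2)  {r^3, r^4} (size 2)  {s, sr, ..., sr^6} (size 7)
  chi_1 (triv)               1             1                    1                    1                    1                          
  chi_2 (sign: r->1, s->-1)  1             1                    1                    1                    -1                         
  chi_3 (2d, j=1)            2             2*cos(2*pi/7)        -2*cos(3*pi/7)       -2*cos(pi/7)         0                          
  chi_4 (2d, j=2)            2             -2*cos(3*pi/7)       -2*cos(pi/7)         2*cos(2*pi/7)        0                          
  chi_5 (2d, j=3)            2             -2*cos(pi/7)         2*cos(2*pi/7)        -2*cos(3*pi/7)       0                          

Spot check: chi_5 (2d, j=3) on {r^2, r^5} = 2*cos(2*pi/7).

Solution. D_7 has order 2*7 = 14 with 5 conjugacy classes, hence 5 irreducibles. Sum of squared dims 1 + 1 + 4 + 4 + 4 = 14 = |G|. Linear characters come from the abelianisation; the 2-dimensional irreps have character r^k -> 2*cos(2*pi*j*k/7), reflections -> 0.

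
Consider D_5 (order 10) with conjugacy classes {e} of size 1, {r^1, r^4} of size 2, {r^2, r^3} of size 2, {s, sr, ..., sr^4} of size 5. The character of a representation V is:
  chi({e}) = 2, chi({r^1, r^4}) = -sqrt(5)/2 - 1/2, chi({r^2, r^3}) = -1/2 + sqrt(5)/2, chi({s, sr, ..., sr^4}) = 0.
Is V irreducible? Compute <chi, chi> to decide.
Irreducible: <chi, chi> = 1.

Details: <chi, chi> = (1/|G|) sum_C |C| * |chi(C)|^2 = (1/10)[1*|2|^2 + 2*|-sqrt(5)/2 - 1/2|^2 + 2*|-1/2 + sqrt(5)/2|^2 + 5*|0|^2]
  = (1/10)[(4) + (sqrt(5) + 3) + (3 - sqrt(5)) + (0)] = 10/10 = 1.
A character is irreducible iff <chi, chi> = 1, so this representation is irreducible.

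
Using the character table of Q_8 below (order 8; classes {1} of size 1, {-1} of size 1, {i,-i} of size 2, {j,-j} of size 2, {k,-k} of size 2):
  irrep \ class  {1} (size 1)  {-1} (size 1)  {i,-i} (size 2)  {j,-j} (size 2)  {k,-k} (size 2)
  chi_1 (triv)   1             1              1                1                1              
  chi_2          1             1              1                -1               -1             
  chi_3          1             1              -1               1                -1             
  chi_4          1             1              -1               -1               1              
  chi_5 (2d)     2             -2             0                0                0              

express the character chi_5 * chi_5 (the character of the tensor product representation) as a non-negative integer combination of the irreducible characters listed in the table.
chi_5 tensor chi_5 = chi_1 + chi_2 + chi_3 + chi_4 (all other irreducibles have multiplicity 0).

Reasoning: The character of a tensor product is the pointwise product (chi_5 * chi_5)(C) = chi_5(C) * chi_5(C):
  {1}: (2)*(2), {-1}: (-2)*(-2), {i,-i}: (0)*(0), {j,-j}: (0)*(0), {k,-k}: (0)*(0)
so (chi_5 * chi_5) takes values
  {1} -> 4, {-1} -> 4, {i,-i} -> 0, {j,-j} -> 0, {k,-k} -> 0.
Now take the inner product of this character with each irreducible chi from the table, <chi_5*chi_5, chi> = (1/8) sum_C |C| (chi_5*chi_5)(C) conj(chi(C)):
  <chi_5*chi_5, chi_1> = (1/8)[1*(4)*conj(1) + 1*(4)*conj(1) + 2*(0)*conj(1) + 2*(0)*conj(1) + 2*(0)*conj(1)]
      = (1/8)[(4) + (4) + (0) + (0) + (0)] = 8/8 = 1
  <chi_5*chi_5, chi_2> = (1/8)[1*(4)*conj(1) + 1*(4)*conj(1) + 2*(0)*conj(1) + 2*(0)*conj(-1) + 2*(0)*conj(-1)]
      = (1/8)[(4) + (4) + (0) + (0) + (0)] = 8/8 = 1
  <chi_5*chi_5, chi_3> = (1/8)[1*(4)*conj(1) + 1*(4)*conj(1) + 2*(0)*conj(-1) + 2*(0)*conj(1) + 2*(0)*conj(-1)]
      = (1/8)[(4) + (4) + (0) + (0) + (0)] = 8/8 = 1
  <chi_5*chi_5, chi_4> = (1/8)[1*(4)*conj(1) + 1*(4)*conj(1) + 2*(0)*conj(-1) + 2*(0)*conj(-1) + 2*(0)*conj(1)]
      = (1/8)[(4) + (4) + (0) + (0) + (0)] = 8/8 = 1
  <chi_5*chi_5, chi_5> = (1/8)[1*(4)*conj(2) + 1*(4)*conj(-2) + 2*(0)*conj(0) + 2*(0)*conj(0) + 2*(0)*conj(0)]
      = (1/8)[(8) + (-8) + (0) + (0) + (0)] = 0/8 = 0
Hence the multiplicities are chi_1: 1, chi_2: 1, chi_3: 1, chi_4: 1. Dimension check: dim(chi_5)*dim(chi_5) = 2*2 = 4 and sum (mult * dim) = 1*1 + 1*1 + 1*1 + 1*1 = 4.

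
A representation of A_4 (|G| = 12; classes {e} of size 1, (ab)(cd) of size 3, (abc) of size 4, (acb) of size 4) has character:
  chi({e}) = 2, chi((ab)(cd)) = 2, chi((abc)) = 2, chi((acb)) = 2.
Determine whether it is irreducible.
Not irreducible (reducible): <chi, chi> = 4 > 1.

Justification: <chi, chi> = (1/|G|) sum_C |C| * |chi(C)|^2 = (1/12)[1*|2|^2 + 3*|2|^2 + 4*|2|^2 + 4*|2|^2]
  = (1/12)[(4) + (12) + (16) + (16)] = 48/12 = 4.
(Exp terms are combined using exp(i*s)*conj(exp(i*t)) = exp(i*(s-t)), and sums of them are collapsed using the identity that for every m > 1 the m distinct m-th roots of unity sum to 0, e.g. 1 + exp(2*I*pi/3) + exp(-2*I*pi/3) = 0.)
A character is irreducible iff <chi, chi> = 1, so this representation is reducible.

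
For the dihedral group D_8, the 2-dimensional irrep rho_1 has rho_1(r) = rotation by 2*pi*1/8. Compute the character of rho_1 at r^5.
chi_{rho_1}(r^5) = 2*cos(2*pi*1*5/8) = -sqrt(2)

Why: rho_1(r^5) is rotation by angle 2*pi*1*5/8, whose trace is 2*cos(2*pi*1*5/8) = -sqrt(2).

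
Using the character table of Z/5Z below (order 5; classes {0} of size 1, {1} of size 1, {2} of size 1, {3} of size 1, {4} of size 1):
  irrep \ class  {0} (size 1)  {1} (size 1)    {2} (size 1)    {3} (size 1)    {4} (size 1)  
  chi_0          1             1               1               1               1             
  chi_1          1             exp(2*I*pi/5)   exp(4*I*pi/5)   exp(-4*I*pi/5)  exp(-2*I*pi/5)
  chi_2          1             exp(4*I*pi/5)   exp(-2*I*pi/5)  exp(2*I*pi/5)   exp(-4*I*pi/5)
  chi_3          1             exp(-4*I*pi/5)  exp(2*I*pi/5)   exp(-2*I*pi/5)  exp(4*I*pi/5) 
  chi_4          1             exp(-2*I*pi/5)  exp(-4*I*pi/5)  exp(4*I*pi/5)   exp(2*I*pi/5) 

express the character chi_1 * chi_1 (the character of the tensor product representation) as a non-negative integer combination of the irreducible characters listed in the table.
chi_1 tensor chi_1 = chi_2 (all other irreducibles have multiplicity 0).

Derivation: The character of a tensor product is the pointwise product (chi_1 * chi_1)(C) = chi_1(C) * chi_1(C):
  {0}: (1)*(1), {1}: (exp(2*I*pi/5))*(exp(2*I*pi/5)), {2}: (exp(4*I*pi/5))*(exp(4*I*pi/5)), {3}: (exp(-4*I*pi/5))*(exp(-4*I*pi/5)), {4}: (exp(-2*I*pi/5))*(exp(-2*I*pi/5))
so (chi_1 * chi_1) takes values
  {0} -> 1, {1} -> exp(4*I*pi/5), {2} -> exp(-2*I*pi/5), {3} -> exp(2*I*pi/5), {4} -> exp(-4*I*pi/5).
Now take the inner product of this character with each irreducible chi from the table, <chi_1*chi_1, chi> = (1/5) sum_C |C| (chi_1*chi_1)(C) conj(chi(C)):
  <chi_1*chi_1, chi_0> = (1/5)[1*(1)*conj(1) + 1*(exp(4*I*pi/5))*conj(1) + 1*(exp(-2*I*pi/5))*conj(1) + 1*(exp(2*I*pi/5))*conj(1) + 1*(exp(-4*I*pi/5))*conj(1)]
      = (1/5)[(1) + (exp(4*I*pi/5)) + (exp(-2*I*pi/5)) + (exp(2*I*pi/5)) + (exp(-4*I*pi/5))] = 0/5 = 0
  <chi_1*chi_1, chi_1> = (1/5)[1*(1)*conj(1) + 1*(exp(4*I*pi/5))*conj(exp(2*I*pi/5)) + 1*(exp(-2*I*pi/5))*conj(exp(4*I*pi/5)) + 1*(exp(2*I*pi/5))*conj(exp(-4*I*pi/5)) + 1*(exp(-4*I*pi/5))*conj(exp(-2*I*pi/5))]
      = (1/5)[(1) + (exp(2*I*pi/5)) + (exp(4*I*pi/5)) + (exp(-4*I*pi/5)) + (exp(-2*I*pi/5))] = 0/5 = 0
  <chi_1*chi_1, chi_2> = (1/5)[1*(1)*conj(1) + 1*(exp(4*I*pi/5))*conj(exp(4*I*pi/5)) + 1*(exp(-2*I*pi/5))*conj(exp(-2*I*pi/5)) + 1*(exp(2*I*pi/5))*conj(exp(2*I*pi/5)) + 1*(exp(-4*I*pi/5))*conj(exp(-4*I*pi/5))]
      = (1/5)[(1) + (1) + (1) + (1) + (1)] = 5/5 = 1
  <chi_1*chi_1, chi_3> = (1/5)[1*(1)*conj(1) + 1*(exp(4*I*pi/5))*conj(exp(-4*I*pi/5)) + 1*(exp(-2*I*pi/5))*conj(exp(2*I*pi/5)) + 1*(exp(2*I*pi/5))*conj(exp(-2*I*pi/5)) + 1*(exp(-4*I*pi/5))*conj(exp(4*I*pi/5))]
      = (1/5)[(1) + (exp(-2*I*pi/5)) + (exp(-4*I*pi/5)) + (exp(4*I*pi/5)) + (exp(2*I*pi/5))] = 0/5 = 0
  <chi_1*chi_1, chi_4> = (1/5)[1*(1)*conj(1) + 1*(exp(4*I*pi/5))*conj(exp(-2*I*pi/5)) + 1*(exp(-2*I*pi/5))*conj(exp(-4*I*pi/5)) + 1*(exp(2*I*pi/5))*conj(exp(4*I*pi/5)) + 1*(exp(-4*I*pi/5))*conj(exp(2*I*pi/5))]
      = (1/5)[(1) + (exp(-4*I*pi/5)) + (exp(2*I*pi/5)) + (exp(-2*I*pi/5)) + (exp(4*I*pi/5))] = 0/5 = 0
(Exp terms are combined using exp(i*s)*conj(exp(i*t)) = exp(i*(s-t)), and sums of them are collapsed using the identity that for every m > 1 the m distinct m-th roots of unity sum to 0, e.g. 1 + exp(2*I*pi/3) + exp(-2*I*pi/3) = 0.)
Hence the multiplicities are chi_2: 1. Dimension check: dim(chi_1)*dim(chi_1) = 1*1 = 1 and sum (mult * dim) = 1*1 = 1.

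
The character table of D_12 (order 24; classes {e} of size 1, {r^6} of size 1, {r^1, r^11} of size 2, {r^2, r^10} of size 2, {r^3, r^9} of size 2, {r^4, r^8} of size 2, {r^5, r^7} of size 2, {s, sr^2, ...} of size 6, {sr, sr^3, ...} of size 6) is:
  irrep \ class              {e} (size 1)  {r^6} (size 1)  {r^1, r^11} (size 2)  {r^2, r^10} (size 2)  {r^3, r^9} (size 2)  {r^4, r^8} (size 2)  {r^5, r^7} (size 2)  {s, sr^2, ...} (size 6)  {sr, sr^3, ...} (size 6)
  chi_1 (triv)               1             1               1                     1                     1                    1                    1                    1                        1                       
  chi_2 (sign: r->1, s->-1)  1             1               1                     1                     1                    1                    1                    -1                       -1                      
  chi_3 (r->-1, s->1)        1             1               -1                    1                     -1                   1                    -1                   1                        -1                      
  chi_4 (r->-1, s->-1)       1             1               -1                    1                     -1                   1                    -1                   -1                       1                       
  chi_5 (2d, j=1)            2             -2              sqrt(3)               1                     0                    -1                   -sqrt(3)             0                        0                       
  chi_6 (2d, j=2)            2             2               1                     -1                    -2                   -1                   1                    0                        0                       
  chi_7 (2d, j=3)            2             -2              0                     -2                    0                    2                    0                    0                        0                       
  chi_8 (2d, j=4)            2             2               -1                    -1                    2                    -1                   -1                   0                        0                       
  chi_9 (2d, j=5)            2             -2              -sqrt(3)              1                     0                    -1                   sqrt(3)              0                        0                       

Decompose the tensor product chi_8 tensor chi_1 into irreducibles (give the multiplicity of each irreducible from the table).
chi_8 tensor chi_1 = chi_8 (all other irreducibles have multiplicity 0).

Derivation: The character of a tensor product is the pointwise product (chi_8 * chi_1)(C) = chi_8(C) * chi_1(C):
  {e}: (2)*(1), {r^6}: (2)*(1), {r^1, r^11}: (-1)*(1), {r^2, r^10}: (-1)*(1), {r^3, r^9}: (2)*(1), {r^4, r^8}: (-1)*(1), {r^5, r^7}: (-1)*(1), {s, sr^2, ...}: (0)*(1), {sr, sr^3, ...}: (0)*(1)
so (chi_8 * chi_1) takes values
  {e} -> 2, {r^6} -> 2, {r^1, r^11} -> -1, {r^2, r^10} -> -1, {r^3, r^9} -> 2, {r^4, r^8} -> -1, {r^5, r^7} -> -1, {s, sr^2, ...} -> 0, {sr, sr^3, ...} -> 0.
Now take the inner product of this character with each irreducible chi from the table, <chi_8*chi_1, chi> = (1/24) sum_C |C| (chi_8*chi_1)(C) conj(chi(C)):
  <chi_8*chi_1, chi_1> = (1/24)[1*(2)*conj(1) + 1*(2)*conj(1) + 2*(-1)*conj(1) + 2*(-1)*conj(1) + 2*(2)*conj(1) + 2*(-1)*conj(1) + 2*(-1)*conj(1) + 6*(0)*conj(1) + 6*(0)*conj(1)]
      = (1/24)[(2) + (2) + (-2) + (-2) + (4) + (-2) + (-2) + (0) + (0)] = 0/24 = 0
  <chi_8*chi_1, chi_2> = (1/24)[1*(2)*conj(1) + 1*(2)*conj(1) + 2*(-1)*conj(1) + 2*(-1)*conj(1) + 2*(2)*conj(1) + 2*(-1)*conj(1) + 2*(-1)*conj(1) + 6*(0)*conj(-1) + 6*(0)*conj(-1)]
      = (1/24)[(2) + (2) + (-2) + (-2) + (4) + (-2) + (-2) + (0) + (0)] = 0/24 = 0
  <chi_8*chi_1, chi_3> = (1/24)[1*(2)*conj(1) + 1*(2)*conj(1) + 2*(-1)*conj(-1) + 2*(-1)*conj(1) + 2*(2)*conj(-1) + 2*(-1)*conj(1) + 2*(-1)*conj(-1) + 6*(0)*conj(1) + 6*(0)*conj(-1)]
      = (1/24)[(2) + (2) + (2) + (-2) + (-4) + (-2) + (2) + (0) + (0)] = 0/24 = 0
  <chi_8*chi_1, chi_4> = (1/24)[1*(2)*conj(1) + 1*(2)*conj(1) + 2*(-1)*conj(-1) + 2*(-1)*conj(1) + 2*(2)*conj(-1) + 2*(-1)*conj(1) + 2*(-1)*conj(-1) + 6*(0)*conj(-1) + 6*(0)*conj(1)]
      = (1/24)[(2) + (2) + (2) + (-2) + (-4) + (-2) + (2) + (0) + (0)] = 0/24 = 0
  <chi_8*chi_1, chi_5> = (1/24)[1*(2)*conj(2) + 1*(2)*conj(-2) + 2*(-1)*conj(sqrt(3)) + 2*(-1)*conj(1) + 2*(2)*conj(0) + 2*(-1)*conj(-1) + 2*(-1)*conj(-sqrt(3)) + 6*(0)*conj(0) + 6*(0)*conj(0)]
      = (1/24)[(4) + (-4) + (-2*sqrt(3)) + (-2) + (0) + (2) + (2*sqrt(3)) + (0) + (0)] = 0/24 = 0
  <chi_8*chi_1, chi_6> = (1/24)[1*(2)*conj(2) + 1*(2)*conj(2) + 2*(-1)*conj(1) + 2*(-1)*conj(-1) + 2*(2)*conj(-2) + 2*(-1)*conj(-1) + 2*(-1)*conj(1) + 6*(0)*conj(0) + 6*(0)*conj(0)]
      = (1/24)[(4) + (4) + (-2) + (2) + (-8) + (2) + (-2) + (0) + (0)] = 0/24 = 0
  <chi_8*chi_1, chi_7> = (1/24)[1*(2)*conj(2) + 1*(2)*conj(-2) + 2*(-1)*conj(0) + 2*(-1)*conj(-2) + 2*(2)*conj(0) + 2*(-1)*conj(2) + 2*(-1)*conj(0) + 6*(0)*conj(0) + 6*(0)*conj(0)]
      = (1/24)[(4) + (-4) + (0) + (4) + (0) + (-4) + (0) + (0) + (0)] = 0/24 = 0
  <chi_8*chi_1, chi_8> = (1/24)[1*(2)*conj(2) + 1*(2)*conj(2) + 2*(-1)*conj(-1) + 2*(-1)*conj(-1) + 2*(2)*conj(2) + 2*(-1)*conj(-1) + 2*(-1)*conj(-1) + 6*(0)*conj(0) + 6*(0)*conj(0)]
      = (1/24)[(4) + (4) + (2) + (2) + (8) + (2) + (2) + (0) + (0)] = 24/24 = 1
  <chi_8*chi_1, chi_9> = (1/24)[1*(2)*conj(2) + 1*(2)*conj(-2) + 2*(-1)*conj(-sqrt(3)) + 2*(-1)*conj(1) + 2*(2)*conj(0) + 2*(-1)*conj(-1) + 2*(-1)*conj(sqrt(3)) + 6*(0)*conj(0) + 6*(0)*conj(0)]
      = (1/24)[(4) + (-4) + (2*sqrt(3)) + (-2) + (0) + (2) + (-2*sqrt(3)) + (0) + (0)] = 0/24 = 0
Hence the multiplicities are chi_8: 1. Dimension check: dim(chi_8)*dim(chi_1) = 2*1 = 2 and sum (mult * dim) = 1*2 = 2.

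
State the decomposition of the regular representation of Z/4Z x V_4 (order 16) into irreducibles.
Each irreducible V_i of dimension d_i appears with multiplicity d_i, i.e. rho_reg = (direct sum over all irreducibles V_i) d_i V_i. The irreducible dimensions for Z/4Z x V_4 are 1, 1, 1, 1, 1, 1, 1, 1, 1, 1, 1, 1, 1, 1, 1, 1: 16 irreducibles of dimension 1, each with multiplicity 1. Total dimension 16*1*1 = 16 = |G|.

General theorem: in the regular representation of a finite group G, each irreducible appears with multiplicity equal to its dimension. Check: dim(rho_reg) = sum d_i^2 = 1 + 1 + 1 + 1 + 1 + 1 + 1 + 1 + 1 + 1 + 1 + 1 + 1 + 1 + 1 + 1 = 16 = |G|.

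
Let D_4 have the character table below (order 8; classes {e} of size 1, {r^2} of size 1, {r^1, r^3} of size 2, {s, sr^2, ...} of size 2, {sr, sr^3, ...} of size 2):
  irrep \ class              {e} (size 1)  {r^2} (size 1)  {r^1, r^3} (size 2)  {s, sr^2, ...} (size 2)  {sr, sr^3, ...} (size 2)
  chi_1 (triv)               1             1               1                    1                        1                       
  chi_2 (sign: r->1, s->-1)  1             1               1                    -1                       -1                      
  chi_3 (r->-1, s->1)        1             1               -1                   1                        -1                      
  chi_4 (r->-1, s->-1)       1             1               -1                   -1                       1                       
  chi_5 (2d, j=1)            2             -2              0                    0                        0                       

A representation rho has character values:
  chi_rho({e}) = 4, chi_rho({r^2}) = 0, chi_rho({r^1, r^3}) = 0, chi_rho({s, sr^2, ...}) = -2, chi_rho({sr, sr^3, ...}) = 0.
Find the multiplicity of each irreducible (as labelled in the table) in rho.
Multiplicities: chi_1: 0, chi_2: 1, chi_3: 0, chi_4: 1, chi_5: 1.

Details: Use <chi_rho, chi> = (1/|G|) sum_C |C| * chi_rho(C) * conj(chi(C)) with |G| = 8 for each irreducible chi in the table:
  <chi_rho, chi_1> = (1/8)[1*(4)*conj(1) + 1*(0)*conj(1) + 2*(0)*conj(1) + 2*(-2)*conj(1) + 2*(0)*conj(1)]
      = (1/8)[(4) + (0) + (0) + (-4) + (0)] = 0/8 = 0
  <chi_rho, chi_2> = (1/8)[1*(4)*conj(1) + 1*(0)*conj(1) + 2*(0)*conj(1) + 2*(-2)*conj(-1) + 2*(0)*conj(-1)]
      = (1/8)[(4) + (0) + (0) + (4) + (0)] = 8/8 = 1
  <chi_rho, chi_3> = (1/8)[1*(4)*conj(1) + 1*(0)*conj(1) + 2*(0)*conj(-1) + 2*(-2)*conj(1) + 2*(0)*conj(-1)]
      = (1/8)[(4) + (0) + (0) + (-4) + (0)] = 0/8 = 0
  <chi_rho, chi_4> = (1/8)[1*(4)*conj(1) + 1*(0)*conj(1) + 2*(0)*conj(-1) + 2*(-2)*conj(-1) + 2*(0)*conj(1)]
      = (1/8)[(4) + (0) + (0) + (4) + (0)] = 8/8 = 1
  <chi_rho, chi_5> = (1/8)[1*(4)*conj(2) + 1*(0)*conj(-2) + 2*(0)*conj(0) + 2*(-2)*conj(0) + 2*(0)*conj(0)]
      = (1/8)[(8) + (0) + (0) + (0) + (0)] = 8/8 = 1
Dimension check: dim(rho) = sum (mult * dim) = 0*1 + 1*1 + 0*1 + 1*1 + 1*2 = 4 = chi_rho(e) = 4.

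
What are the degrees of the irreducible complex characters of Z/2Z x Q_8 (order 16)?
Dimensions: 1, 1, 1, 1, 1, 1, 1, 1, 2, 2

Solution. There are 10 irreducibles (= number of conjugacy classes). Their dimensions d_i satisfy sum d_i^2 = |G| = 16: 1 + 1 + 1 + 1 + 1 + 1 + 1 + 1 + 4 + 4 = 16. (For the product with Z/2Z: each of the 2 1-dim characters of Z/2Z tensors with each irrep of Q_8, giving 2 copies of each Q_8-dimension.)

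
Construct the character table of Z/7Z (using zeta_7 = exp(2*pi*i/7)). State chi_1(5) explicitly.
Character table of Z/7Z (irreps indexed chi_0,...,chi_6 with chi_k(m) = zeta_7^(k*m), zeta_7 = exp(2*pi*i/7)):
  irrep \ class  {0} (size 1)  {1} (size 1)    {2} (size 1)    {3} (size 1)    {4} (size 1)    {5} (size 1)    {6} (size 1)  
  chi_0          1             1               1               1               1               1               1             
  chi_1          1             exp(2*I*pi/7)   exp(4*I*pi/7)   exp(6*I*pi/7)   exp(-6*I*pi/7)  exp(-4*I*pi/7)  exp(-2*I*pi/7)
  chi_2          1             exp(4*I*pi/7)   exp(-6*I*pi/7)  exp(-2*I*pi/7)  exp(2*I*pi/7)   exp(6*I*pi/7)   exp(-4*I*pi/7)
  chi_3          1             exp(6*I*pi/7)   exp(-2*I*pi/7)  exp(4*I*pi/7)   exp(-4*I*pi/7)  exp(2*I*pi/7)   exp(-6*I*pi/7)
  chi_4          1             exp(-6*I*pi/7)  exp(2*I*pi/7)   exp(-4*I*pi/7)  exp(4*I*pi/7)   exp(-2*I*pi/7)  exp(6*I*pi/7) 
  chi_5          1             exp(-4*I*pi/7)  exp(6*I*pi/7)   exp(2*I*pi/7)   exp(-2*I*pi/7)  exp(-6*I*pi/7)  exp(4*I*pi/7) 
  chi_6          1             exp(-2*I*pi/7)  exp(-4*I*pi/7)  exp(-6*I*pi/7)  exp(6*I*pi/7)   exp(4*I*pi/7)   exp(2*I*pi/7) 

Spot check: chi_1(5) = zeta_7^(1*5) = zeta_7^5 = exp(-4*I*pi/7).

Explanation: Z/7Z is abelian, so all 7 irreducible complex representations are 1-dimensional. They are given by chi_k(m) = zeta_7^(k*m) for k = 0,...,6. Row orthogonality: sum_m chi_k(m) conj(chi_l(m)) = 7 * [k = l].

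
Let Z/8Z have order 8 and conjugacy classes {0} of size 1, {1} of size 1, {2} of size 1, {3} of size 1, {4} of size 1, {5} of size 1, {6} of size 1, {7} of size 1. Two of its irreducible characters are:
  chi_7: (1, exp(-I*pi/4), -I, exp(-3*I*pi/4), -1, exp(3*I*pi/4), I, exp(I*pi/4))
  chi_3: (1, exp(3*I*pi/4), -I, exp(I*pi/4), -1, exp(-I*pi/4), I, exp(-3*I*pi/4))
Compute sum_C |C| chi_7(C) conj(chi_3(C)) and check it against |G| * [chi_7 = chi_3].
Sum = 0; so <chi_7, chi_3> = 0 (distinct irreducibles are orthogonal).

Details: Compute term by term over conjugacy classes (|C| * chi_7(C) * conj(chi_3(C))):
  1*(1)*conj(1) + 1*(exp(-I*pi/4))*conj(exp(3*I*pi/4)) + 1*(-I)*conj(-I) + 1*(exp(-3*I*pi/4))*conj(exp(I*pi/4)) + 1*(-1)*conj(-1) + 1*(exp(3*I*pi/4))*conj(exp(-I*pi/4)) + 1*(I)*conj(I) + 1*(exp(I*pi/4))*conj(exp(-3*I*pi/4))
  = (1) + (-1) + (1) + (-1) + (1) + (-1) + (1) + (-1)
  = 0.
(Exp terms are combined using exp(i*s)*conj(exp(i*t)) = exp(i*(s-t)), and sums of them are collapsed using the identity that for every m > 1 the m distinct m-th roots of unity sum to 0, e.g. 1 + exp(2*I*pi/3) + exp(-2*I*pi/3) = 0.)
Dividing by |G| = 8 gives 0/8 = 0, matching the row-orthogonality relation <chi_7, chi_3> = [chi_7 = chi_3].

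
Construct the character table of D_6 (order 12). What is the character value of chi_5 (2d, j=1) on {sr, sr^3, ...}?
Conjugacy classes: {e} of size 1, {r^3} of size 1, {r^1, r^5} of size 2, {r^2, r^4} of size 2, {s, sr^2, ...} of size 3, {sr, sr^3, ...} of size 3.
Character table:
  irrep \ class              {e} (size 1)  {r^3} (size 1)  {r^1, r^5} (size 2)  {r^2, r^4} (size 2)  {s, sr^2, ...} (size 3)  {sr, sr^3, ...} (size 3)
  chi_1 (triv)               1             1               1                    1                    1                        1                       
  chi_2 (sign: r->1, s->-1)  1             1               1                    1                    -1                       -1                      
  chi_3 (r->-1, s->1)        1             -1              -1                   1                    1                        -1                      
  chi_4 (r->-1, s->-1)       1             -1              -1                   1                    -1                       1                       
  chi_5 (2d, j=1)            2             -2              1                    -1                   0                        0                       
  chi_6 (2d, j=2)            2             2               -1                   -1                   0                        0                       

Spot check: chi_5 (2d, j=1) on {sr, sr^3, ...} = 0.

D_6 has order 2*6 = 12 with 6 conjugacy classes, hence 6 irreducibles. Sum of squared dims 1 + 1 + 1 + 1 + 4 + 4 = 12 = |G|. Linear characters come from the abelianisation; the 2-dimensional irreps have character r^k -> 2*cos(2*pi*j*k/6), reflections -> 0.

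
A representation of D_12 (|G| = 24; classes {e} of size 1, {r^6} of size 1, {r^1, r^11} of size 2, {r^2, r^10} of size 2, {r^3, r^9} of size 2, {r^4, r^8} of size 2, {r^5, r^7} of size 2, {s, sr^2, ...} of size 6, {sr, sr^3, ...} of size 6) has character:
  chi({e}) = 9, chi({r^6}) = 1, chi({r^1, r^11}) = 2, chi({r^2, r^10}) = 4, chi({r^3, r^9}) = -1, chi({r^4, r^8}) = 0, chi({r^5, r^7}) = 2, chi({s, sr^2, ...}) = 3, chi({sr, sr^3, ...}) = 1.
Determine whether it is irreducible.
Not irreducible (reducible): <chi, chi> = 8 > 1.

Explanation: <chi, chi> = (1/|G|) sum_C |C| * |chi(C)|^2 = (1/24)[1*|9|^2 + 1*|1|^2 + 2*|2|^2 + 2*|4|^2 + 2*|-1|^2 + 2*|0|^2 + 2*|2|^2 + 6*|3|^2 + 6*|1|^2]
  = (1/24)[(81) + (1) + (8) + (32) + (2) + (0) + (8) + (54) + (6)] = 192/24 = 8.
A character is irreducible iff <chi, chi> = 1, so this representation is reducible.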